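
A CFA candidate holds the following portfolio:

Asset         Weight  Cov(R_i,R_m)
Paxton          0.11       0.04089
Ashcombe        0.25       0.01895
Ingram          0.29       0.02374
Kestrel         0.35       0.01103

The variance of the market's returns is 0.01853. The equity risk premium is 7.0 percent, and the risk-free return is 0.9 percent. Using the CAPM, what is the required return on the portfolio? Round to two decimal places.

8.45%

β_Paxton = 0.04089 / 0.01853 = 2.2067
β_Ashcombe = 0.01895 / 0.01853 = 1.0227
β_Ingram = 0.02374 / 0.01853 = 1.2812
β_Kestrel = 0.01103 / 0.01853 = 0.5953
β_P = Σ w_i β_i = 0.11×2.2067 + 0.25×1.0227 + 0.29×1.2812 + 0.35×0.5953 = 1.0783
E(R_P) = R_f + β_P × MRP = 0.9% + 1.0783 × 7.0% = 8.45%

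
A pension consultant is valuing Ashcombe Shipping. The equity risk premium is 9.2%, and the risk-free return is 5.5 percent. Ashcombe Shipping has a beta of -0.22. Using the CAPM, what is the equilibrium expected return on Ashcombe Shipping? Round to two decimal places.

3.48%

E(R) = R_f + β × MRP = 5.5% + -0.22 × 9.2% = 3.48%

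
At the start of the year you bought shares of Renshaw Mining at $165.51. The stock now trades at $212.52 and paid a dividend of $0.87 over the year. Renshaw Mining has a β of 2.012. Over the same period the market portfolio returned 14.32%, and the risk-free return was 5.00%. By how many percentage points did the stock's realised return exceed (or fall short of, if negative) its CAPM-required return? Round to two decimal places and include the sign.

Realised HPR = (P1 + D1 − P0) / P0 = (212.52 + 0.87 − 165.51) / 165.51 = 47.88 / 165.51 = 28.9288%
MRP = 14.32% − 5.00% = 9.32%
CAPM required = R_f + β·MRP = 5.00% + 2.012 × 9.32% = 23.75184%
α = realised − required = 28.9288% − 23.75184% = +5.18%

+5.18%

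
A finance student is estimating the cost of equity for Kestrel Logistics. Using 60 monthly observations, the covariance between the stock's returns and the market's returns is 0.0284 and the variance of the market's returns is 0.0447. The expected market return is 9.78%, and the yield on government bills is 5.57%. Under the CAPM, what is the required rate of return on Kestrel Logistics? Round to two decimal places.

β = Cov(R_i, R_m) / Var(R_m) = 0.0284 / 0.0447 = 0.6353
MRP = 9.78% − 5.57% = 4.21%
E(R) = R_f + β × MRP = 5.57% + 0.6353 × 4.21% = 8.24%

8.24%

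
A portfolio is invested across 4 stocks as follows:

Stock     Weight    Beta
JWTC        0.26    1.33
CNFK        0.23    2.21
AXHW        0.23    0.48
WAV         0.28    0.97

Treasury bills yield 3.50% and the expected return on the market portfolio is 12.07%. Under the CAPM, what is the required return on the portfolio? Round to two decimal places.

14.09%

β_P = Σ w_i β_i = 0.26×1.33 + 0.23×2.21 + 0.23×0.48 + 0.28×0.97 = 1.2361
MRP = 12.07% − 3.50% = 8.57%
E(R_P) = R_f + β_P × MRP = 3.50% + 1.2361 × 8.57% = 14.09%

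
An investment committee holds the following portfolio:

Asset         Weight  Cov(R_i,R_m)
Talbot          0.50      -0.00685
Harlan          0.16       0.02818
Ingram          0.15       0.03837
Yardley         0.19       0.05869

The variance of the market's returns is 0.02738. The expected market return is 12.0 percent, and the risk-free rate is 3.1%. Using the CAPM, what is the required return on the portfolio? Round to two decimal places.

β_Talbot = -0.00685 / 0.02738 = -0.2502
β_Harlan = 0.02818 / 0.02738 = 1.0292
β_Ingram = 0.03837 / 0.02738 = 1.4014
β_Yardley = 0.05869 / 0.02738 = 2.1435
β_P = Σ w_i β_i = 0.50×-0.2502 + 0.16×1.0292 + 0.15×1.4014 + 0.19×2.1435 = 0.6570
MRP = 12.0% − 3.1% = 8.90%
E(R_P) = R_f + β_P × MRP = 3.1% + 0.6570 × 8.9% = 8.95%

8.95%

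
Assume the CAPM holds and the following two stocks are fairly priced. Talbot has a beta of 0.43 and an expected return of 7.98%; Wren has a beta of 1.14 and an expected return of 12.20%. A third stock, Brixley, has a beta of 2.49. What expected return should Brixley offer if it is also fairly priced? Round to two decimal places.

MRP (SML slope) = (12.20% − 7.98%) / (1.14 − 0.43) = 4.22% / 0.71 = 5.9437%
R_f (intercept) = 7.98% − 0.43 × 5.9437% = 5.4242%
E(R_Brixley) = R_f + β × MRP = 5.4242% + 2.49 × 5.9437% = 20.22%

20.22%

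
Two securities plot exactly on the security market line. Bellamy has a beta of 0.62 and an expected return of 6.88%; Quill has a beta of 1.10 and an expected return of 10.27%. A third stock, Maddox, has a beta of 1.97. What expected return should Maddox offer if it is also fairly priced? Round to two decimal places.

16.41%

MRP (SML slope) = (10.27% − 6.88%) / (1.10 − 0.62) = 3.39% / 0.48 = 7.0625%
R_f (intercept) = 6.88% − 0.62 × 7.0625% = 2.5013%
E(R_Maddox) = R_f + β × MRP = 2.5013% + 1.97 × 7.0625% = 16.41%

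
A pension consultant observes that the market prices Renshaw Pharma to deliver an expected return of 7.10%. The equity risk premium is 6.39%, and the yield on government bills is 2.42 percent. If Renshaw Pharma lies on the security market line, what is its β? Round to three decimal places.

0.732

β = (E(R) − R_f) / MRP = (7.10% − 2.42%) / 6.39% = 4.68% / 6.39% = 0.732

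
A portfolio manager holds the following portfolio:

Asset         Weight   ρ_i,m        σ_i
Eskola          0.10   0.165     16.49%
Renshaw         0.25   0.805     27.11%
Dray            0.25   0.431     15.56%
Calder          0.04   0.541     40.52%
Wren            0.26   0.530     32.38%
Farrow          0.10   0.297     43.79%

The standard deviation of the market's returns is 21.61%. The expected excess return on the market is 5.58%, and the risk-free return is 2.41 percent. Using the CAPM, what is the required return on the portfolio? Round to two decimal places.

β_Eskola = 0.165 × 16.49% / 21.61% = 0.1259
β_Renshaw = 0.805 × 27.11% / 21.61% = 1.0099
β_Dray = 0.431 × 15.56% / 21.61% = 0.3103
β_Calder = 0.541 × 40.52% / 21.61% = 1.0144
β_Wren = 0.530 × 32.38% / 21.61% = 0.7941
β_Farrow = 0.297 × 43.79% / 21.61% = 0.6018
β_P = Σ w_i β_i = 0.10×0.1259 + 0.25×1.0099 + 0.25×0.3103 + 0.04×1.0144 + 0.26×0.7941 + 0.10×0.6018 = 0.6499
E(R_P) = R_f + β_P × MRP = 2.41% + 0.6499 × 5.58% = 6.04%

6.04%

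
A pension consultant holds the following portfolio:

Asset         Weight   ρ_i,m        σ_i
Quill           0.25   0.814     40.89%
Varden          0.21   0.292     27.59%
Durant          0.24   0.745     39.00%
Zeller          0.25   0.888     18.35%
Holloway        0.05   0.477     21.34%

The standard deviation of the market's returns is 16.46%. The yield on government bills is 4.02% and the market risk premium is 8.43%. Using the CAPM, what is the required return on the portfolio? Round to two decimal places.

β_Quill = 0.814 × 40.89% / 16.46% = 2.0221
β_Varden = 0.292 × 27.59% / 16.46% = 0.4894
β_Durant = 0.745 × 39.00% / 16.46% = 1.7652
β_Zeller = 0.888 × 18.35% / 16.46% = 0.9900
β_Holloway = 0.477 × 21.34% / 16.46% = 0.6184
β_P = Σ w_i β_i = 0.25×2.0221 + 0.21×0.4894 + 0.24×1.7652 + 0.25×0.9900 + 0.05×0.6184 = 1.3104
E(R_P) = R_f + β_P × MRP = 4.02% + 1.3104 × 8.43% = 15.07%

15.07%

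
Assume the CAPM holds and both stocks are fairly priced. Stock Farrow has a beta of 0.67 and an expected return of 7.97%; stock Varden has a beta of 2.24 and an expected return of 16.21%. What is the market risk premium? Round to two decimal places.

5.25%

Both satisfy E(R) = R_f + β·MRP, so the slope of the SML is
MRP = (16.21% − 7.97%) / (2.24 − 0.67) = 8.24% / 1.57 = 5.2484%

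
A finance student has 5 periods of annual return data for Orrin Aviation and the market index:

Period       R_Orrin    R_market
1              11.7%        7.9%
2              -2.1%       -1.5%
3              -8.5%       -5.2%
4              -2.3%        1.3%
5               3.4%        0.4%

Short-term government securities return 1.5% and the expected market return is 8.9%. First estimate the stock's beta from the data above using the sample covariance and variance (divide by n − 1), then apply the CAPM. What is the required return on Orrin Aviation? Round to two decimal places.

Mean R_i = (11.7 − 2.1 − 8.5 − 2.3 + 3.4) / 5 = 0.4400%
Mean R_m = (7.9 − 1.5 − 5.2 + 1.3 + 0.4) / 5 = 0.5800%
Σ(R_i − R̄_i)(R_m − R̄_m) = 136.8740  ⇒  Cov = 136.8740 / 4 = 34.2185
Σ(R_m − R̄_m)² = 91.8680  ⇒  Var(R_m) = 91.8680 / 4 = 22.9670
β = Cov / Var(R_m) = 34.2185 / 22.9670 = 1.4899
MRP = 8.9% − 1.5% = 7.40%
E(R) = R_f + β × MRP = 1.5% + 1.4899 × 7.4% = 12.53%

12.53%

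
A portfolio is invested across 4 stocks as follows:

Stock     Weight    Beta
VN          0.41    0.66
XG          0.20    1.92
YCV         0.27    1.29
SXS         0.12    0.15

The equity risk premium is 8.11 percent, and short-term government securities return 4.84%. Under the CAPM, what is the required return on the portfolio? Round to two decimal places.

13.12%

β_P = Σ w_i β_i = 0.41×0.66 + 0.20×1.92 + 0.27×1.29 + 0.12×0.15 = 1.0209
E(R_P) = R_f + β_P × MRP = 4.84% + 1.0209 × 8.11% = 13.12%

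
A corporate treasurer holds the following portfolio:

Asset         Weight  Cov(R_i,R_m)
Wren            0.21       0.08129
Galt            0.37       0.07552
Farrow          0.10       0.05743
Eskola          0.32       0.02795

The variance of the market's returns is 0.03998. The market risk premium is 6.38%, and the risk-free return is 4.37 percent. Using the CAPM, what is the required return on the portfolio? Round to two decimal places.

13.90%

β_Wren = 0.08129 / 0.03998 = 2.0333
β_Galt = 0.07552 / 0.03998 = 1.8889
β_Farrow = 0.05743 / 0.03998 = 1.4365
β_Eskola = 0.02795 / 0.03998 = 0.6991
β_P = Σ w_i β_i = 0.21×2.0333 + 0.37×1.8889 + 0.10×1.4365 + 0.32×0.6991 = 1.4932
E(R_P) = R_f + β_P × MRP = 4.37% + 1.4932 × 6.38% = 13.90%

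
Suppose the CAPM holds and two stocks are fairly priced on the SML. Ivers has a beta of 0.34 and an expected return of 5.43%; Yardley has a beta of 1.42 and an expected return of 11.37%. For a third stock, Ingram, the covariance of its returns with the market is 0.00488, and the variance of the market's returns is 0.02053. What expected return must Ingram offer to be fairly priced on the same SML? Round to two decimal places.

MRP = (11.37% − 5.43%) / (1.42 − 0.34) = 5.5000%
R_f = 5.43% − 0.34 × 5.5000% = 3.5600%
β_Ingram = Cov / Var(R_m) = 0.00488 / 0.02053 = 0.2377
E(R_Ingram) = R_f + β × MRP = 3.5600% + 0.2377 × 5.5000% = 4.87%

4.87%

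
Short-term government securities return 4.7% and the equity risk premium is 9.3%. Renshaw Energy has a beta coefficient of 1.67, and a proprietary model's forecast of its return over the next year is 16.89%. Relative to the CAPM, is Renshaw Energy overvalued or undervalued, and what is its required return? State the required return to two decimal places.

Required return = R_f + β·MRP = 4.7% + 1.67 × 9.3% = 20.23%
Forecast 16.89% < required 20.23% → the stock plots below the SML → overvalued.

Overvalued; required return 20.23%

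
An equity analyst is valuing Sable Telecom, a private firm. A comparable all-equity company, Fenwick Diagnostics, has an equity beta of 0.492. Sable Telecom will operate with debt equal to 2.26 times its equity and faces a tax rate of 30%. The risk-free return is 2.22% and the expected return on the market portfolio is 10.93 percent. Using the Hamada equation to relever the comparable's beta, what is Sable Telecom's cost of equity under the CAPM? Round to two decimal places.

β_L = β_U × [1 + (1 − t)(D/E)] = 0.492 × [1 + (1 − 0.30) × 2.26]
    = 0.492 × [1 + 0.70 × 2.26] = 0.492 × 2.5820 = 1.2703
MRP = 10.93% − 2.22% = 8.71%
E(R) = R_f + β_L × MRP = 2.22% + 1.2703 × 8.71% = 13.28%

13.28%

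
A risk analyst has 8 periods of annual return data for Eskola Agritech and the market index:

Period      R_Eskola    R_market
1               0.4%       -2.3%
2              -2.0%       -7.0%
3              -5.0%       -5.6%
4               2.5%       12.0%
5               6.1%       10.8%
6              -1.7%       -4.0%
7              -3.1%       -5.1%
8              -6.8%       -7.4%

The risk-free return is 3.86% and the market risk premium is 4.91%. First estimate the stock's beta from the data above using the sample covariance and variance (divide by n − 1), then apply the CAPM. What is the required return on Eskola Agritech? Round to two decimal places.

Mean R_i = (0.4 − 2.0 − 5.0 + 2.5 + 6.1 − 1.7 − 3.1 − 6.8) / 8 = -1.2000%
Mean R_m = (-2.3 − 7.0 − 5.6 + 12.0 + 10.8 − 4.0 − 5.1 − 7.4) / 8 = -1.0750%
Σ(R_i − R̄_i)(R_m − R̄_m) = 199.5700  ⇒  Cov = 199.5700 / 7 = 28.5100
Σ(R_m − R̄_m)² = 433.8150  ⇒  Var(R_m) = 433.8150 / 7 = 61.9736
β = Cov / Var(R_m) = 28.5100 / 61.9736 = 0.4600
E(R) = R_f + β × MRP = 3.86% + 0.4600 × 4.91% = 6.12%

6.12%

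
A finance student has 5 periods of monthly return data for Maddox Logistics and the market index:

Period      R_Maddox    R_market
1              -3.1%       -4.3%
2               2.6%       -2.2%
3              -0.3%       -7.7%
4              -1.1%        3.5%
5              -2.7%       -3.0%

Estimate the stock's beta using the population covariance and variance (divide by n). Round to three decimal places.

0.024

Mean R_i = (-3.1 + 2.6 − 0.3 − 1.1 − 2.7) / 5 = -0.9200%
Mean R_m = (-4.3 − 2.2 − 7.7 + 3.5 − 3.0) / 5 = -2.7400%
Σ(R_i − R̄_i)(R_m − R̄_m) = 1.5660  ⇒  Cov = 1.5660 / 5 = 0.3132
Σ(R_m − R̄_m)² = 66.3320  ⇒  Var(R_m) = 66.3320 / 5 = 13.2664
β = Cov / Var(R_m) = 0.3132 / 13.2664 = 0.0236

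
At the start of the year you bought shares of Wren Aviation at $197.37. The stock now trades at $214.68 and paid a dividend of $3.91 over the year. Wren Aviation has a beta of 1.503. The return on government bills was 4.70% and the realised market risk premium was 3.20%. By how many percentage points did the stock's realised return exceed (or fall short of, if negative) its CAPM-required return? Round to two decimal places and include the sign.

+1.24%

Realised HPR = (P1 + D1 − P0) / P0 = (214.68 + 3.91 − 197.37) / 197.37 = 21.22 / 197.37 = 10.7514%
CAPM required = R_f + β·MRP = 4.70% + 1.503 × 3.20% = 9.50960%
α = realised − required = 10.7514% − 9.50960% = +1.24%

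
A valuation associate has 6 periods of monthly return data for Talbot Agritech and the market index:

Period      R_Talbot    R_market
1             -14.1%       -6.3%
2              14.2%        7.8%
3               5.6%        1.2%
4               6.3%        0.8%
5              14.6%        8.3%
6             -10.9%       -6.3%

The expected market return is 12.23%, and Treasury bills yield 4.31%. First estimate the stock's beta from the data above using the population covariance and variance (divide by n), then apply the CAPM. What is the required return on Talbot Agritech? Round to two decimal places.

19.17%

Mean R_i = (-14.1 + 14.2 + 5.6 + 6.3 + 14.6 − 10.9) / 6 = 2.6167%
Mean R_m = (-6.3 + 7.8 + 1.2 + 0.8 + 8.3 − 6.3) / 6 = 0.9167%
Σ(R_i − R̄_i)(R_m − R̄_m) = 386.8083  ⇒  Cov = 386.8083 / 6 = 64.4681
Σ(R_m − R̄_m)² = 206.1483  ⇒  Var(R_m) = 206.1483 / 6 = 34.3581
β = Cov / Var(R_m) = 64.4681 / 34.3581 = 1.8764
MRP = 12.23% − 4.31% = 7.92%
E(R) = R_f + β × MRP = 4.31% + 1.8764 × 7.92% = 19.17%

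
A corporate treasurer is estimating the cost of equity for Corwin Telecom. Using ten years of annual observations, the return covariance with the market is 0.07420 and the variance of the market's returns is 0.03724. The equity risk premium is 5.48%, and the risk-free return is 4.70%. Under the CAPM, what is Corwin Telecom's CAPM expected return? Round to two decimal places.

β = Cov(R_i, R_m) / Var(R_m) = 0.07420 / 0.03724 = 1.9925
E(R) = R_f + β × MRP = 4.70% + 1.9925 × 5.48% = 15.62%

15.62%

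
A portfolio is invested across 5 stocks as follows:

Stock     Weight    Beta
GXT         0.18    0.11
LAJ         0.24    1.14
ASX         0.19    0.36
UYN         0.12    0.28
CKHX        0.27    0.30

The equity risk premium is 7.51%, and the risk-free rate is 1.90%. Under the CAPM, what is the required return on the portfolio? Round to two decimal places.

β_P = Σ w_i β_i = 0.18×0.11 + 0.24×1.14 + 0.19×0.36 + 0.12×0.28 + 0.27×0.30 = 0.4764
E(R_P) = R_f + β_P × MRP = 1.90% + 0.4764 × 7.51% = 5.48%

5.48%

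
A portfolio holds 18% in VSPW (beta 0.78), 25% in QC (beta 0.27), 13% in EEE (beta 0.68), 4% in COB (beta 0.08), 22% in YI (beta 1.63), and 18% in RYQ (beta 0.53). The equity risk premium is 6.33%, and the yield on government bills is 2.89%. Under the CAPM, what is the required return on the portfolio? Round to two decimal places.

7.66%

β_P = Σ w_i β_i = 0.18×0.78 + 0.25×0.27 + 0.13×0.68 + 0.04×0.08 + 0.22×1.63 + 0.18×0.53 = 0.7535
E(R_P) = R_f + β_P × MRP = 2.89% + 0.7535 × 6.33% = 7.66%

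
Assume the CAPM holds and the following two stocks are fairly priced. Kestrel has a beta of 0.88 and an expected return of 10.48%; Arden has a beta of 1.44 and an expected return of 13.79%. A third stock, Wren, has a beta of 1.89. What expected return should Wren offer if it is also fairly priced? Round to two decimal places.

16.45%

MRP (SML slope) = (13.79% − 10.48%) / (1.44 − 0.88) = 3.31% / 0.56 = 5.9107%
R_f (intercept) = 10.48% − 0.88 × 5.9107% = 5.2786%
E(R_Wren) = R_f + β × MRP = 5.2786% + 1.89 × 5.9107% = 16.45%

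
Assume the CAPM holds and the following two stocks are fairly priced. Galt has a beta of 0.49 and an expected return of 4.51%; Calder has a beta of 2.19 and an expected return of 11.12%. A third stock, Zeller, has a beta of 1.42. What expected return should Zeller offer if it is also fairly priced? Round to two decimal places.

MRP (SML slope) = (11.12% − 4.51%) / (2.19 − 0.49) = 6.61% / 1.70 = 3.8882%
R_f (intercept) = 4.51% − 0.49 × 3.8882% = 2.6048%
E(R_Zeller) = R_f + β × MRP = 2.6048% + 1.42 × 3.8882% = 8.13%

8.13%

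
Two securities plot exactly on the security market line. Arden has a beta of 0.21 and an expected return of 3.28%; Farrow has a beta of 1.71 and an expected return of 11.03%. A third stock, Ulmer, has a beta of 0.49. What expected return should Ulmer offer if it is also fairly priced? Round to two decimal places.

4.73%

MRP (SML slope) = (11.03% − 3.28%) / (1.71 − 0.21) = 7.75% / 1.50 = 5.1667%
R_f (intercept) = 3.28% − 0.21 × 5.1667% = 2.1950%
E(R_Ulmer) = R_f + β × MRP = 2.1950% + 0.49 × 5.1667% = 4.73%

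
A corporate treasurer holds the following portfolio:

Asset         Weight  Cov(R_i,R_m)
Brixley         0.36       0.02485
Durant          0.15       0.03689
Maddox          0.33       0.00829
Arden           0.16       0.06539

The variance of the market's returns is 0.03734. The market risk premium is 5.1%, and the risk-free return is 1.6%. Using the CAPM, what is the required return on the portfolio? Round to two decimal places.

5.38%

β_Brixley = 0.02485 / 0.03734 = 0.6655
β_Durant = 0.03689 / 0.03734 = 0.9879
β_Maddox = 0.00829 / 0.03734 = 0.2220
β_Arden = 0.06539 / 0.03734 = 1.7512
β_P = Σ w_i β_i = 0.36×0.6655 + 0.15×0.9879 + 0.33×0.2220 + 0.16×1.7512 = 0.7412
E(R_P) = R_f + β_P × MRP = 1.6% + 0.7412 × 5.1% = 5.38%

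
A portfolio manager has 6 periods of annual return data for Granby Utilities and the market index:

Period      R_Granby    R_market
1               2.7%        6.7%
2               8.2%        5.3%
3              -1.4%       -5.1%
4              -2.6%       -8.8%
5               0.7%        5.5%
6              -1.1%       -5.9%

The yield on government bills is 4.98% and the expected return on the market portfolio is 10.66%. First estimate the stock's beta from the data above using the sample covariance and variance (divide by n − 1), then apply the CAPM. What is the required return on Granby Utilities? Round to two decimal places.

Mean R_i = (2.7 + 8.2 − 1.4 − 2.6 + 0.7 − 1.1) / 6 = 1.0833%
Mean R_m = (6.7 + 5.3 − 5.1 − 8.8 + 5.5 − 5.9) / 6 = -0.3833%
Σ(R_i − R̄_i)(R_m − R̄_m) = 104.4017  ⇒  Cov = 104.4017 / 5 = 20.8803
Σ(R_m − R̄_m)² = 240.6083  ⇒  Var(R_m) = 240.6083 / 5 = 48.1217
β = Cov / Var(R_m) = 20.8803 / 48.1217 = 0.4339
MRP = 10.66% − 4.98% = 5.68%
E(R) = R_f + β × MRP = 4.98% + 0.4339 × 5.68% = 7.44%

7.44%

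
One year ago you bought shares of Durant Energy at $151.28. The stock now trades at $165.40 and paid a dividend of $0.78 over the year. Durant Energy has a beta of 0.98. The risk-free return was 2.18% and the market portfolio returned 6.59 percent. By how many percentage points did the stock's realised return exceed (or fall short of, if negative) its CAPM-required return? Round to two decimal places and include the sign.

Realised HPR = (P1 + D1 − P0) / P0 = (165.40 + 0.78 − 151.28) / 151.28 = 14.90 / 151.28 = 9.8493%
MRP = 6.59% − 2.18% = 4.41%
CAPM required = R_f + β·MRP = 2.18% + 0.98 × 4.41% = 6.5018%
α = realised − required = 9.8493% − 6.5018% = +3.35%

+3.35%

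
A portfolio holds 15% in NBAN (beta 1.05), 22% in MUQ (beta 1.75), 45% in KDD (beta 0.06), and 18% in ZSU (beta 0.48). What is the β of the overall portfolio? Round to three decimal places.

β_P = Σ w_i β_i = 0.15×1.05 + 0.22×1.75 + 0.45×0.06 + 0.18×0.48 = 0.6559

0.656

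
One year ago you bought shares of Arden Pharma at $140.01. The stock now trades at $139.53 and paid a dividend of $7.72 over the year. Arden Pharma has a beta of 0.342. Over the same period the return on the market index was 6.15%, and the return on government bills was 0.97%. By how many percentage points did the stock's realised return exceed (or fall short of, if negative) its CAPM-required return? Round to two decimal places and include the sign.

Realised HPR = (P1 + D1 − P0) / P0 = (139.53 + 7.72 − 140.01) / 140.01 = 7.24 / 140.01 = 5.1711%
MRP = 6.15% − 0.97% = 5.18%
CAPM required = R_f + β·MRP = 0.97% + 0.342 × 5.18% = 2.74156%
α = realised − required = 5.1711% − 2.74156% = +2.43%

+2.43%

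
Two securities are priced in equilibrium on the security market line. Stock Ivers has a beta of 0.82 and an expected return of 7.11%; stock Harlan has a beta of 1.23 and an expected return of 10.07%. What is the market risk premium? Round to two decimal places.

7.22%

Both satisfy E(R) = R_f + β·MRP, so the slope of the SML is
MRP = (10.07% − 7.11%) / (1.23 − 0.82) = 2.96% / 0.41 = 7.2195%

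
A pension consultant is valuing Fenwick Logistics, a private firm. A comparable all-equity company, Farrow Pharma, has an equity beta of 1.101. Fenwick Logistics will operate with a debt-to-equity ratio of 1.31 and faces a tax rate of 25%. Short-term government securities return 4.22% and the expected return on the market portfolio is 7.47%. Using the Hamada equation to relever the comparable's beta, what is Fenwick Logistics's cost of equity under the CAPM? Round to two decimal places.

11.31%

β_L = β_U × [1 + (1 − t)(D/E)] = 1.101 × [1 + (1 − 0.25) × 1.31]
    = 1.101 × [1 + 0.75 × 1.31] = 1.101 × 1.9825 = 2.1827
MRP = 7.47% − 4.22% = 3.25%
E(R) = R_f + β_L × MRP = 4.22% + 2.1827 × 3.25% = 11.31%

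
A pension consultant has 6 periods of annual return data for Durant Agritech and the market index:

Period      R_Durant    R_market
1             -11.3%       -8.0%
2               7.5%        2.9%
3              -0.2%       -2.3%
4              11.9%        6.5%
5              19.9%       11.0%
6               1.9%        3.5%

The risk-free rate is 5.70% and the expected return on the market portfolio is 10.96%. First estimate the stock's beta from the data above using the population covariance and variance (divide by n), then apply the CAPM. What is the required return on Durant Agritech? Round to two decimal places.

Mean R_i = (-11.3 + 7.5 − 0.2 + 11.9 + 19.9 + 1.9) / 6 = 4.9500%
Mean R_m = (-8.0 + 2.9 − 2.3 + 6.5 + 11.0 + 3.5) / 6 = 2.2667%
Σ(R_i − R̄_i)(R_m − R̄_m) = 348.1900  ⇒  Cov = 348.1900 / 6 = 58.0317
Σ(R_m − R̄_m)² = 222.3733  ⇒  Var(R_m) = 222.3733 / 6 = 37.0622
β = Cov / Var(R_m) = 58.0317 / 37.0622 = 1.5658
MRP = 10.96% − 5.70% = 5.26%
E(R) = R_f + β × MRP = 5.70% + 1.5658 × 5.26% = 13.94%

13.94%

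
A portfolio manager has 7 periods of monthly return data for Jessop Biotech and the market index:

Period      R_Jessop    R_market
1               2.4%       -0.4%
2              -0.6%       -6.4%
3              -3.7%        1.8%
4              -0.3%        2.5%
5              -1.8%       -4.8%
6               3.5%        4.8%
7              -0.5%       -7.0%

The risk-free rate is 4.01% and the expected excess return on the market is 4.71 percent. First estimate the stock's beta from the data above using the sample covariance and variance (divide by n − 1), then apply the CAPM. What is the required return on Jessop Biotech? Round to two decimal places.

4.83%

Mean R_i = (2.4 − 0.6 − 3.7 − 0.3 − 1.8 + 3.5 − 0.5) / 7 = -0.1429%
Mean R_m = (-0.4 − 6.4 + 1.8 + 2.5 − 4.8 + 4.8 − 7.0) / 7 = -1.3571%
Σ(R_i − R̄_i)(R_m − R̄_m) = 23.0529  ⇒  Cov = 23.0529 / 6 = 3.8422
Σ(R_m − R̄_m)² = 132.7971  ⇒  Var(R_m) = 132.7971 / 6 = 22.1329
β = Cov / Var(R_m) = 3.8422 / 22.1329 = 0.1736
E(R) = R_f + β × MRP = 4.01% + 0.1736 × 4.71% = 4.83%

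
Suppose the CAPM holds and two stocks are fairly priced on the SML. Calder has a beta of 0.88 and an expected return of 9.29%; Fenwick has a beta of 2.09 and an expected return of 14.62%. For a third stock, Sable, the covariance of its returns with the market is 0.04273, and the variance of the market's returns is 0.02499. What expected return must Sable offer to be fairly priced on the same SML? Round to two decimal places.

MRP = (14.62% − 9.29%) / (2.09 − 0.88) = 4.4050%
R_f = 9.29% − 0.88 × 4.4050% = 5.4136%
β_Sable = Cov / Var(R_m) = 0.04273 / 0.02499 = 1.7099
E(R_Sable) = R_f + β × MRP = 5.4136% + 1.7099 × 4.4050% = 12.95%

12.95%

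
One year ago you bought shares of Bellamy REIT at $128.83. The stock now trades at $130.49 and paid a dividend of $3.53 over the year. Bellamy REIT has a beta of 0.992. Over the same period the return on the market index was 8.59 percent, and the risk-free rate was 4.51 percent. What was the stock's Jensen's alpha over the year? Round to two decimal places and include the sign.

Realised HPR = (P1 + D1 − P0) / P0 = (130.49 + 3.53 − 128.83) / 128.83 = 5.19 / 128.83 = 4.0286%
MRP = 8.59% − 4.51% = 4.08%
CAPM required = R_f + β·MRP = 4.51% + 0.992 × 4.08% = 8.55736%
α = realised − required = 4.0286% − 8.55736% = -4.53%

-4.53%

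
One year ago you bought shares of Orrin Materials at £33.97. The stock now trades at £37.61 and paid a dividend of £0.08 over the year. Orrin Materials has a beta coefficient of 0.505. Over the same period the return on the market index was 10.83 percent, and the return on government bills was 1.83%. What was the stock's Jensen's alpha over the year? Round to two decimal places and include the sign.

Realised HPR = (P1 + D1 − P0) / P0 = (37.61 + 0.08 − 33.97) / 33.97 = 3.72 / 33.97 = 10.9508%
MRP = 10.83% − 1.83% = 9.00%
CAPM required = R_f + β·MRP = 1.83% + 0.505 × 9.00% = 6.37500%
α = realised − required = 10.9508% − 6.37500% = +4.58%

+4.58%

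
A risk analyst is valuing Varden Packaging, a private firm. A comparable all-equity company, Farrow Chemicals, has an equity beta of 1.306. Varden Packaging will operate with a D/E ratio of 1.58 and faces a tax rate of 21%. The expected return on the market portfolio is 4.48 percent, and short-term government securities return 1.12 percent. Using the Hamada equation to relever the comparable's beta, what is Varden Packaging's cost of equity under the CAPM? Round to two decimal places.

10.99%

β_L = β_U × [1 + (1 − t)(D/E)] = 1.306 × [1 + (1 − 0.21) × 1.58]
    = 1.306 × [1 + 0.79 × 1.58] = 1.306 × 2.2482 = 2.9361
MRP = 4.48% − 1.12% = 3.36%
E(R) = R_f + β_L × MRP = 1.12% + 2.9361 × 3.36% = 10.99%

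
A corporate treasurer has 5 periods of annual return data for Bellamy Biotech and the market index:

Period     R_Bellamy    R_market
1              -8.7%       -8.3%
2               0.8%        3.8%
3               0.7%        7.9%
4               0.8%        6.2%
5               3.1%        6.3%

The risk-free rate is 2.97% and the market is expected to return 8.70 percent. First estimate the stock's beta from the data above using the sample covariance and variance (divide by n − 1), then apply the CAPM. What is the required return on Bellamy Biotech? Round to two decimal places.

Mean R_i = (-8.7 + 0.8 + 0.7 + 0.8 + 3.1) / 5 = -0.6600%
Mean R_m = (-8.3 + 3.8 + 7.9 + 6.2 + 6.3) / 5 = 3.1800%
Σ(R_i − R̄_i)(R_m − R̄_m) = 115.7640  ⇒  Cov = 115.7640 / 4 = 28.9410
Σ(R_m − R̄_m)² = 173.3080  ⇒  Var(R_m) = 173.3080 / 4 = 43.3270
β = Cov / Var(R_m) = 28.9410 / 43.3270 = 0.6680
MRP = 8.70% − 2.97% = 5.73%
E(R) = R_f + β × MRP = 2.97% + 0.6680 × 5.73% = 6.80%

6.80%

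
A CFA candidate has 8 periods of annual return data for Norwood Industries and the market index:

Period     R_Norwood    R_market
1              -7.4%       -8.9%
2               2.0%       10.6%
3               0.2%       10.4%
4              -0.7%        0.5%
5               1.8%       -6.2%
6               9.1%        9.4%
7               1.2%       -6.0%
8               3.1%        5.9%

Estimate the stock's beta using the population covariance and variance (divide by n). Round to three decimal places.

Mean R_i = (-7.4 + 2.0 + 0.2 − 0.7 + 1.8 + 9.1 + 1.2 + 3.1) / 8 = 1.1625%
Mean R_m = (-8.9 + 10.6 + 10.4 + 0.5 − 6.2 + 9.4 − 6.0 + 5.9) / 8 = 1.9625%
Σ(R_i − R̄_i)(R_m − R̄_m) = 156.0088  ⇒  Cov = 156.0088 / 8 = 19.5011
Σ(R_m − R̄_m)² = 466.7788  ⇒  Var(R_m) = 466.7788 / 8 = 58.3474
β = Cov / Var(R_m) = 19.5011 / 58.3474 = 0.3342

0.334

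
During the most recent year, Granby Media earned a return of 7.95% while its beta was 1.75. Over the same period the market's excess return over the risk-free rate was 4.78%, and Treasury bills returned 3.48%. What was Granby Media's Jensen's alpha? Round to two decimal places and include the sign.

CAPM benchmark = R_f + β(R_m − R_f) = 3.48% + 1.75 × 4.78% = 11.8450%
α = actual − benchmark = 7.95% − 11.8450% = -3.90%

-3.90%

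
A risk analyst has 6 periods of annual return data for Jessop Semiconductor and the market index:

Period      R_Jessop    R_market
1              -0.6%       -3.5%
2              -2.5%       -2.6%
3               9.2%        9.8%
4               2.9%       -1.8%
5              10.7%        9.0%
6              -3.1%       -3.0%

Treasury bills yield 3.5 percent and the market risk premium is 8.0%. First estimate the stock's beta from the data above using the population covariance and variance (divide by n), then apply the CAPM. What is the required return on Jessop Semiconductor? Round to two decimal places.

Mean R_i = (-0.6 − 2.5 + 9.2 + 2.9 + 10.7 − 3.1) / 6 = 2.7667%
Mean R_m = (-3.5 − 2.6 + 9.8 − 1.8 + 9.0 − 3.0) / 6 = 1.3167%
Σ(R_i − R̄_i)(R_m − R̄_m) = 177.2833  ⇒  Cov = 177.2833 / 6 = 29.5472
Σ(R_m − R̄_m)² = 197.8883  ⇒  Var(R_m) = 197.8883 / 6 = 32.9814
β = Cov / Var(R_m) = 29.5472 / 32.9814 = 0.8959
E(R) = R_f + β × MRP = 3.5% + 0.8959 × 8.0% = 10.67%

10.67%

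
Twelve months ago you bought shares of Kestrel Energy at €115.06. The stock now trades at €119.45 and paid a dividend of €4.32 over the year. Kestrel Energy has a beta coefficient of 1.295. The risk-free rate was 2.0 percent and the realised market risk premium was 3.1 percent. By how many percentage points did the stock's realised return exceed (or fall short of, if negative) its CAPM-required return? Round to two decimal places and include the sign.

+1.56%

Realised HPR = (P1 + D1 − P0) / P0 = (119.45 + 4.32 − 115.06) / 115.06 = 8.71 / 115.06 = 7.5700%
CAPM required = R_f + β·MRP = 2.0% + 1.295 × 3.1% = 6.0145%
α = realised − required = 7.5700% − 6.0145% = +1.56%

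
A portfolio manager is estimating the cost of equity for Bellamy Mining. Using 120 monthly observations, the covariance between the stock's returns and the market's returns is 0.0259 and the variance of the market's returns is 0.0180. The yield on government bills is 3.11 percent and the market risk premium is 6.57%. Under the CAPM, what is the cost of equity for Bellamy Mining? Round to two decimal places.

12.56%

β = Cov(R_i, R_m) / Var(R_m) = 0.0259 / 0.0180 = 1.4389
E(R) = R_f + β × MRP = 3.11% + 1.4389 × 6.57% = 12.56%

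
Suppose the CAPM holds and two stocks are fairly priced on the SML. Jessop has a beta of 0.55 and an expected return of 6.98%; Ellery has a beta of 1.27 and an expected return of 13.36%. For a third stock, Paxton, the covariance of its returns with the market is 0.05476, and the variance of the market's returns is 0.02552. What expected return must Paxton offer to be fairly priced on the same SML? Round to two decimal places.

MRP = (13.36% − 6.98%) / (1.27 − 0.55) = 8.8611%
R_f = 6.98% − 0.55 × 8.8611% = 2.1064%
β_Paxton = Cov / Var(R_m) = 0.05476 / 0.02552 = 2.1458
E(R_Paxton) = R_f + β × MRP = 2.1064% + 2.1458 × 8.8611% = 21.12%

21.12%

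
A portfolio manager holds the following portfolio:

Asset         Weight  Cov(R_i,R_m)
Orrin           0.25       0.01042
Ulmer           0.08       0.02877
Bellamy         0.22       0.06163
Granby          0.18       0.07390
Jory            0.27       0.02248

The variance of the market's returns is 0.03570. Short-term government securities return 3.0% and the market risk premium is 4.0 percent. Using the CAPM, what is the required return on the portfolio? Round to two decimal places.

7.24%

β_Orrin = 0.01042 / 0.03570 = 0.2919
β_Ulmer = 0.02877 / 0.03570 = 0.8059
β_Bellamy = 0.06163 / 0.03570 = 1.7263
β_Granby = 0.07390 / 0.03570 = 2.0700
β_Jory = 0.02248 / 0.03570 = 0.6297
β_P = Σ w_i β_i = 0.25×0.2919 + 0.08×0.8059 + 0.22×1.7263 + 0.18×2.0700 + 0.27×0.6297 = 1.0599
E(R_P) = R_f + β_P × MRP = 3.0% + 1.0599 × 4.0% = 7.24%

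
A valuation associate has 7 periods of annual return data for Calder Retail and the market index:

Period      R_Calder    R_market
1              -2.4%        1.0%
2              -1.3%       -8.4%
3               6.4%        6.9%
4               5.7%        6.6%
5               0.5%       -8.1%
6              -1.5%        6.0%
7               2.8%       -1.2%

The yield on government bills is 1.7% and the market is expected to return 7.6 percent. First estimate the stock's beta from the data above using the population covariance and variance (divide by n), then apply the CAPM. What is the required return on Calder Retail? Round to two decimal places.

3.26%

Mean R_i = (-2.4 − 1.3 + 6.4 + 5.7 + 0.5 − 1.5 + 2.8) / 7 = 1.4571%
Mean R_m = (1.0 − 8.4 + 6.9 + 6.6 − 8.1 + 6.0 − 1.2) / 7 = 0.4000%
Σ(R_i − R̄_i)(R_m − R̄_m) = 69.8100  ⇒  Cov = 69.8100 / 7 = 9.9729
Σ(R_m − R̄_m)² = 264.6600  ⇒  Var(R_m) = 264.6600 / 7 = 37.8086
β = Cov / Var(R_m) = 9.9729 / 37.8086 = 0.2638
MRP = 7.6% − 1.7% = 5.90%
E(R) = R_f + β × MRP = 1.7% + 0.2638 × 5.9% = 3.26%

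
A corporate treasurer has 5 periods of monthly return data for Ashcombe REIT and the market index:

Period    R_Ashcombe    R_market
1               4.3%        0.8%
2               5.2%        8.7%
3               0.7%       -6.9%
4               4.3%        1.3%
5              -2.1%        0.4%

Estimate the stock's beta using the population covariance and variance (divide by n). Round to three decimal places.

0.311

Mean R_i = (4.3 + 5.2 + 0.7 + 4.3 − 2.1) / 5 = 2.4800%
Mean R_m = (0.8 + 8.7 − 6.9 + 1.3 + 0.4) / 5 = 0.8600%
Σ(R_i − R̄_i)(R_m − R̄_m) = 37.9360  ⇒  Cov = 37.9360 / 5 = 7.5872
Σ(R_m − R̄_m)² = 122.0920  ⇒  Var(R_m) = 122.0920 / 5 = 24.4184
β = Cov / Var(R_m) = 7.5872 / 24.4184 = 0.3107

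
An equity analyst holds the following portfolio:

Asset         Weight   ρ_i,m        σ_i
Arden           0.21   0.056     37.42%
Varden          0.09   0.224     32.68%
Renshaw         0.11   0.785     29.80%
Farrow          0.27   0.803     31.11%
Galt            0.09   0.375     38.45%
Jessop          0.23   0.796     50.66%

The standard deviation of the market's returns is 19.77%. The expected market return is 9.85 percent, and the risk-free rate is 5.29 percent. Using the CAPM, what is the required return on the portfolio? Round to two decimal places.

β_Arden = 0.056 × 37.42% / 19.77% = 0.1060
β_Varden = 0.224 × 32.68% / 19.77% = 0.3703
β_Renshaw = 0.785 × 29.80% / 19.77% = 1.1833
β_Farrow = 0.803 × 31.11% / 19.77% = 1.2636
β_Galt = 0.375 × 38.45% / 19.77% = 0.7293
β_Jessop = 0.796 × 50.66% / 19.77% = 2.0397
β_P = Σ w_i β_i = 0.21×0.1060 + 0.09×0.3703 + 0.11×1.1833 + 0.27×1.2636 + 0.09×0.7293 + 0.23×2.0397 = 1.0617
MRP = 9.85% − 5.29% = 4.56%
E(R_P) = R_f + β_P × MRP = 5.29% + 1.0617 × 4.56% = 10.13%

10.13%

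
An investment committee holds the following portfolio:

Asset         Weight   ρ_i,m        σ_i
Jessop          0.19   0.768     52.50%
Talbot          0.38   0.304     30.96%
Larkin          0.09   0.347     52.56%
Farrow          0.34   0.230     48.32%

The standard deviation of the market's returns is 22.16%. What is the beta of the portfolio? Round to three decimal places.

0.752

β_Jessop = 0.768 × 52.50% / 22.16% = 1.8195
β_Talbot = 0.304 × 30.96% / 22.16% = 0.4247
β_Larkin = 0.347 × 52.56% / 22.16% = 0.8230
β_Farrow = 0.230 × 48.32% / 22.16% = 0.5015
β_P = Σ w_i β_i = 0.19×1.8195 + 0.38×0.4247 + 0.09×0.8230 + 0.34×0.5015 = 0.7517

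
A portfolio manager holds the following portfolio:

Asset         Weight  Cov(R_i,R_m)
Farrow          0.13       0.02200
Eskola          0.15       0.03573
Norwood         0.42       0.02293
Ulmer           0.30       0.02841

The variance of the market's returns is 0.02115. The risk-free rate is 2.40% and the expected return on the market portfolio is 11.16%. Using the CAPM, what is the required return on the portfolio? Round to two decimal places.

β_Farrow = 0.02200 / 0.02115 = 1.0402
β_Eskola = 0.03573 / 0.02115 = 1.6894
β_Norwood = 0.02293 / 0.02115 = 1.0842
β_Ulmer = 0.02841 / 0.02115 = 1.3433
β_P = Σ w_i β_i = 0.13×1.0402 + 0.15×1.6894 + 0.42×1.0842 + 0.30×1.3433 = 1.2470
MRP = 11.16% − 2.40% = 8.76%
E(R_P) = R_f + β_P × MRP = 2.40% + 1.2470 × 8.76% = 13.32%

13.32%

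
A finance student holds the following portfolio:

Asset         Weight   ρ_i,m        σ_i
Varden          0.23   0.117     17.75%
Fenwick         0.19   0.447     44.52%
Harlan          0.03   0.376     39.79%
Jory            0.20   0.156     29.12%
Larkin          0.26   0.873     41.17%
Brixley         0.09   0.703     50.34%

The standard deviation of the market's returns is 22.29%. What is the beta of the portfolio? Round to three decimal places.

β_Varden = 0.117 × 17.75% / 22.29% = 0.0932
β_Fenwick = 0.447 × 44.52% / 22.29% = 0.8928
β_Harlan = 0.376 × 39.79% / 22.29% = 0.6712
β_Jory = 0.156 × 29.12% / 22.29% = 0.2038
β_Larkin = 0.873 × 41.17% / 22.29% = 1.6124
β_Brixley = 0.703 × 50.34% / 22.29% = 1.5877
β_P = Σ w_i β_i = 0.23×0.0932 + 0.19×0.8928 + 0.03×0.6712 + 0.20×0.2038 + 0.26×1.6124 + 0.09×1.5877 = 0.8141

0.814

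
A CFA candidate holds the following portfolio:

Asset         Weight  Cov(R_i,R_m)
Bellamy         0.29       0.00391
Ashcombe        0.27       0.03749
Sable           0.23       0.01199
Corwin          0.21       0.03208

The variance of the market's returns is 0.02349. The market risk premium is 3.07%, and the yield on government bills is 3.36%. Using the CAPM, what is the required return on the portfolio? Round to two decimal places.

6.07%

β_Bellamy = 0.00391 / 0.02349 = 0.1665
β_Ashcombe = 0.03749 / 0.02349 = 1.5960
β_Sable = 0.01199 / 0.02349 = 0.5104
β_Corwin = 0.03208 / 0.02349 = 1.3657
β_P = Σ w_i β_i = 0.29×0.1665 + 0.27×1.5960 + 0.23×0.5104 + 0.21×1.3657 = 0.8834
E(R_P) = R_f + β_P × MRP = 3.36% + 0.8834 × 3.07% = 6.07%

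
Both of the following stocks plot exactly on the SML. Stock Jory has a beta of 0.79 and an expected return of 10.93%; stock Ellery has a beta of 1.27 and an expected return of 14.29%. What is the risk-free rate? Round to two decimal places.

5.40%

Both satisfy E(R) = R_f + β·MRP, so the slope of the SML is
MRP = (14.29% − 10.93%) / (1.27 − 0.79) = 3.36% / 0.48 = 7.0000%
R_f = E(R_Jory) − β_Jory·MRP = 10.93% − 0.79 × 7.0000% = 5.4000%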